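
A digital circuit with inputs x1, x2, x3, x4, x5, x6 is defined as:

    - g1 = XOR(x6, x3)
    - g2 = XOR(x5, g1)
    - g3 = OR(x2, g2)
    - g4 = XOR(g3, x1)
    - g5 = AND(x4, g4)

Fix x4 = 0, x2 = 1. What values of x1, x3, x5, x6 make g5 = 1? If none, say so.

no solution exists

With x4 = 0, x2 = 1 fixed, none of the 16 settings of x1, x3, x5, x6 give g5 = 1.
For example, with x1=1, x3=0, x5=1, x6=1:
g1 = XOR(x6, x3) = XOR(1, 0) = 1
g2 = XOR(x5, g1) = XOR(1, 1) = 0
g3 = OR(x2, g2) = OR(1, 0) = 1
g4 = XOR(g3, x1) = XOR(1, 1) = 0
g5 = AND(x4, g4) = AND(0, 0) = 0
giving g5 = 0 ≠ 1.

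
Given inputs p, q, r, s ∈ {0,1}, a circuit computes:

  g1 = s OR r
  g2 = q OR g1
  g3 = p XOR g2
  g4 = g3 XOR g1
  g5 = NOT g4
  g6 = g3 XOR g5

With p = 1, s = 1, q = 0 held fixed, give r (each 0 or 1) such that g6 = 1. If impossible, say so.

With p = 1, s = 1, q = 0 fixed, none of the 2 settings of r give g6 = 1.
For example, with r=0:
g1 = s OR r = 1 OR 0 = 1
g2 = q OR g1 = 0 OR 1 = 1
g3 = p XOR g2 = 1 XOR 1 = 0
g4 = g3 XOR g1 = 0 XOR 1 = 1
g5 = NOT g4 = NOT 1 = 0
g6 = g3 XOR g5 = 0 XOR 0 = 0
giving g6 = 0 ≠ 1.

no solution exists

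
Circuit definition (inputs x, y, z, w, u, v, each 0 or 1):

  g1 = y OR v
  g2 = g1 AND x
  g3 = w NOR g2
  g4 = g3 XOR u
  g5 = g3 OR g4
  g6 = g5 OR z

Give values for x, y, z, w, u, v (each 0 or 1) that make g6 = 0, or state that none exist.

g6 = g5 OR z must be 0, so both g5 = 0 and z = 0.
Check with x=1, y=1, z=0, w=0, u=0, v=1:
g1 = y OR v = 1 OR 1 = 1
g2 = g1 AND x = 1 AND 1 = 1
g3 = w NOR g2 = 0 NOR 1 = 0
g4 = g3 XOR u = 0 XOR 0 = 0
g5 = g3 OR g4 = 0 OR 0 = 0
g6 = g5 OR z = 0 OR 0 = 0
So g6 = 0 as required.

x=1, y=1, z=0, w=0, u=0, v=1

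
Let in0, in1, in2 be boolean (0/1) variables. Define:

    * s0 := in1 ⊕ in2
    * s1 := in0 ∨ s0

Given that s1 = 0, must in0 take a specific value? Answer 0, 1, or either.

0

s1 = in0 ∨ s0 must be 0, so both in0 = 0 and s0 = 0.
Every assignment with s1 = 0 has in0 = 0; there are 2 such assignment(s).
  in0=0, in1=0, in2=0
  in0=0, in1=1, in2=1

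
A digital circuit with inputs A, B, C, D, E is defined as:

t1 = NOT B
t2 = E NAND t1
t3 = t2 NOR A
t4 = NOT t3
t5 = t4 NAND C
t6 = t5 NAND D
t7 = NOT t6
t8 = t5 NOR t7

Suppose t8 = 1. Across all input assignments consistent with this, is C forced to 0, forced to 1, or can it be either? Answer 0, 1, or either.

t8 = t5 NOR t7 must be 1, so both t5 = 0 and t7 = 0.
Every assignment with t8 = 1 has C = 1; there are 14 such assignment(s).

1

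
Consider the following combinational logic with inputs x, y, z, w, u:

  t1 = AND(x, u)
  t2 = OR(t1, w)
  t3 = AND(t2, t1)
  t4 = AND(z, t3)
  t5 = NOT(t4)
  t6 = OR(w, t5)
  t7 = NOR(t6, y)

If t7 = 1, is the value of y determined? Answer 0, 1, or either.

0

t7 = NOR(t6, y) must be 1, so both t6 = 0 and y = 0.
t6 = OR(w, t5) must be 0, so both w = 0 and t5 = 0.
t5 = NOT(t4) must be 0, so t4 = 1.
Every assignment with t7 = 1 has y = 0; there are 1 such assignment(s).
  x=1, y=0, z=1, w=0, u=1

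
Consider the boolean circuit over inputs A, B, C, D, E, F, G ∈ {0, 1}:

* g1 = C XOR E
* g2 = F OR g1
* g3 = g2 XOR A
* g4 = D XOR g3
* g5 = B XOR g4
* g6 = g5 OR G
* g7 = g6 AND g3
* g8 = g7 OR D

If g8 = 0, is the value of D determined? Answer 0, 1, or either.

g8 = g7 OR D must be 0, so both g7 = 0 and D = 0.
g7 = g6 AND g3 must be 0, so at least one of g6, g3 is 0.
Every assignment with g8 = 0 has D = 0; there are 40 such assignment(s).

0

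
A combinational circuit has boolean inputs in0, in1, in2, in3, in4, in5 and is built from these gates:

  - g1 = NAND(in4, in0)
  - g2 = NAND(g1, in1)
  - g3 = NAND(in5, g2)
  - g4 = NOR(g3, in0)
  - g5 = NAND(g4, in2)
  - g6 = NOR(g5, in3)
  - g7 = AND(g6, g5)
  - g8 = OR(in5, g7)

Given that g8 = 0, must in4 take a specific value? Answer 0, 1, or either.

Both values of in4 occur among assignments with g8 = 0:
  in4=0: in0=0, in1=0, in2=0, in3=0, in4=0, in5=0
  in4=1: in0=0, in1=0, in2=0, in3=0, in4=1, in5=0

either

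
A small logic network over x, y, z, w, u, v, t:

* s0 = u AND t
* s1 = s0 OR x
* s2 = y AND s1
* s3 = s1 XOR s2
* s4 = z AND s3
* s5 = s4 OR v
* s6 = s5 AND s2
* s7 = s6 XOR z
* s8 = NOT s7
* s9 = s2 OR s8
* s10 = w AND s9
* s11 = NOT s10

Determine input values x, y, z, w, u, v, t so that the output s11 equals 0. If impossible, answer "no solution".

x=1 y=0 z=0 w=1 u=0 v=0 t=1

Check with x=1 y=0 z=0 w=1 u=0 v=0 t=1:
s0 = u AND t = 0 AND 1 = 0
s1 = s0 OR x = 0 OR 1 = 1
s2 = y AND s1 = 0 AND 1 = 0
s3 = s1 XOR s2 = 1 XOR 0 = 1
s4 = z AND s3 = 0 AND 1 = 0
s5 = s4 OR v = 0 OR 0 = 0
s6 = s5 AND s2 = 0 AND 0 = 0
s7 = s6 XOR z = 0 XOR 0 = 0
s8 = NOT s7 = NOT 0 = 1
s9 = s2 OR s8 = 0 OR 1 = 1
s10 = w AND s9 = 1 AND 1 = 1
s11 = NOT s10 = NOT 1 = 0
So s11 = 0 as required.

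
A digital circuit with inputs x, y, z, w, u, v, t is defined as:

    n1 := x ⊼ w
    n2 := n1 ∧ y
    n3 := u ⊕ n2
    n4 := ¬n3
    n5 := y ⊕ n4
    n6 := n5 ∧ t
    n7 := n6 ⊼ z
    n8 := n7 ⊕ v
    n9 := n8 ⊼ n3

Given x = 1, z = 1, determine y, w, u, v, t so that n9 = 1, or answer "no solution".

y=0 w=1 u=0 v=1 t=0

n9 = n8 ⊼ n3 must be 1, so at least one of n8, n3 is 0.
Check with x = 1, z = 1 and y=0, w=1, u=0, v=1, t=0:
n1 = x ⊼ w = 1 ⊼ 1 = 0
n2 = n1 ∧ y = 0 ∧ 0 = 0
n3 = u ⊕ n2 = 0 ⊕ 0 = 0
n4 = ¬n3 = ¬0 = 1
n5 = y ⊕ n4 = 0 ⊕ 1 = 1
n6 = n5 ∧ t = 1 ∧ 0 = 0
n7 = n6 ⊼ z = 0 ⊼ 1 = 1
n8 = n7 ⊕ v = 1 ⊕ 1 = 0
n9 = n8 ⊼ n3 = 0 ⊼ 0 = 1
So n9 = 1.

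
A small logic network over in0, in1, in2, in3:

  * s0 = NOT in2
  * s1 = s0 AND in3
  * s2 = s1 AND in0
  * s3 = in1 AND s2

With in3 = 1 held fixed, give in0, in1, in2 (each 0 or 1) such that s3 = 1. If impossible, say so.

in0=1, in1=1, in2=0

Check with in3 = 1 and in0=1, in1=1, in2=0:
s0 = NOT in2 = NOT 0 = 1
s1 = s0 AND in3 = 1 AND 1 = 1
s2 = s1 AND in0 = 1 AND 1 = 1
s3 = in1 AND s2 = 1 AND 1 = 1
So s3 = 1.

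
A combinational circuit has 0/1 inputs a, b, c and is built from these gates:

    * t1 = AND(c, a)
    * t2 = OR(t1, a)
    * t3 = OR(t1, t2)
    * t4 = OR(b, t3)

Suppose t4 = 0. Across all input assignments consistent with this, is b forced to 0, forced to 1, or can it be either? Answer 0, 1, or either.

t4 = OR(b, t3) must be 0, so both b = 0 and t3 = 0.
t3 = OR(t1, t2) must be 0, so both t1 = 0 and t2 = 0.
Every assignment with t4 = 0 has b = 0; there are 2 such assignment(s).
  a=0, b=0, c=0
  a=0, b=0, c=1

0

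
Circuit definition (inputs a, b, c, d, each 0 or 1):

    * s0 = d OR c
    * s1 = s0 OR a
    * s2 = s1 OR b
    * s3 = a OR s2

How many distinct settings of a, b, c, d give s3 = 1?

s3 = a OR s2 must be 1, so at least one of a, s2 is 1.
Enumerating the 16 input combinations, 15 give s3 = 1 and 1 give s3 = 0.

15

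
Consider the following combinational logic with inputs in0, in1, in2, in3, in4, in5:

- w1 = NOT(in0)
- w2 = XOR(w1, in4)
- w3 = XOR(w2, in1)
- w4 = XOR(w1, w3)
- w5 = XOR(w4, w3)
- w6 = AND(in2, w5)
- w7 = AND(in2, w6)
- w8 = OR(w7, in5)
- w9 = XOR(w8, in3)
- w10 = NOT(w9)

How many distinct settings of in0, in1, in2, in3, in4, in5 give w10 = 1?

32

w10 = NOT(w9) must be 1, so w9 = 0.
Enumerating the 64 input combinations, 32 give w10 = 1 and 32 give w10 = 0.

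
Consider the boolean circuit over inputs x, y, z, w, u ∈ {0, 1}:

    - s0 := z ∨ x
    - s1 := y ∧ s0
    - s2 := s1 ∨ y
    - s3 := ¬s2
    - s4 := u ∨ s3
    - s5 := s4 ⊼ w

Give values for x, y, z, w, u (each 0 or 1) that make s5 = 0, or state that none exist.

x=0, y=0, z=1, w=1, u=0

s5 = s4 ⊼ w must be 0, so both s4 = 1 and w = 1.
s4 = u ∨ s3 must be 1, so at least one of u, s3 is 1.
Check with x=0, y=0, z=1, w=1, u=0:
s0 = z ∨ x = 1 ∨ 0 = 1
s1 = y ∧ s0 = 0 ∧ 1 = 0
s2 = s1 ∨ y = 0 ∨ 0 = 0
s3 = ¬s2 = ¬0 = 1
s4 = u ∨ s3 = 0 ∨ 1 = 1
s5 = s4 ⊼ w = 1 ⊼ 1 = 0
So s5 = 0 as required.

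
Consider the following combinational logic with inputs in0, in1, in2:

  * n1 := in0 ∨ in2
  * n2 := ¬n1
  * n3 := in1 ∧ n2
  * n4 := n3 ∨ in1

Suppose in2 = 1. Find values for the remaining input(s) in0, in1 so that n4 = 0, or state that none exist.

in0=1, in1=0

n4 = n3 ∨ in1 must be 0, so both n3 = 0 and in1 = 0.
Check with in2 = 1 and in0=1, in1=0:
n1 = in0 ∨ in2 = 1 ∨ 1 = 1
n2 = ¬n1 = ¬1 = 0
n3 = in1 ∧ n2 = 0 ∧ 0 = 0
n4 = n3 ∨ in1 = 0 ∨ 0 = 0
So n4 = 0.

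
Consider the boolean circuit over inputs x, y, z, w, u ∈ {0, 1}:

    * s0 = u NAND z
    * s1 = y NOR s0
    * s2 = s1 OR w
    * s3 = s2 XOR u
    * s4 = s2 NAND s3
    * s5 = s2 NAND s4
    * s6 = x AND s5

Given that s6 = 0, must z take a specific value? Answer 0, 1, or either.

either

Both values of z occur among assignments with s6 = 0:
  z=0: x=0, y=0, z=0, w=0, u=0
  z=1: x=0, y=0, z=1, w=0, u=0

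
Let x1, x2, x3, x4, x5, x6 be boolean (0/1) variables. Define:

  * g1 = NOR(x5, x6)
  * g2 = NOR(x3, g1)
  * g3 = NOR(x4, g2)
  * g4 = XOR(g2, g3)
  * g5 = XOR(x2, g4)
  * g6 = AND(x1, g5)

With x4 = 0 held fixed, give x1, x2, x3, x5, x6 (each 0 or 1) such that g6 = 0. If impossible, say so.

x1=0, x2=0, x3=1, x5=1, x6=1

Check with x4 = 0 and x1=0, x2=0, x3=1, x5=1, x6=1:
g1 = NOR(x5, x6) = NOR(1, 1) = 0
g2 = NOR(x3, g1) = NOR(1, 0) = 0
g3 = NOR(x4, g2) = NOR(0, 0) = 1
g4 = XOR(g2, g3) = XOR(0, 1) = 1
g5 = XOR(x2, g4) = XOR(0, 1) = 1
g6 = AND(x1, g5) = AND(0, 1) = 0
So g6 = 0.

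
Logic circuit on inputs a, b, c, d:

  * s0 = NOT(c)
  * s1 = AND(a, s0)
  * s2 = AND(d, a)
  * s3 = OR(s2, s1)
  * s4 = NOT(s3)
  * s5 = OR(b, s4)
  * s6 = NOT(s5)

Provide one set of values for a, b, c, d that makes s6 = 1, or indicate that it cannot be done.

Check with a=1, b=0, c=0, d=1:
s0 = NOT(c) = NOT 0 = 1
s1 = AND(a, s0) = AND(1, 1) = 1
s2 = AND(d, a) = AND(1, 1) = 1
s3 = OR(s2, s1) = OR(1, 1) = 1
s4 = NOT(s3) = NOT 1 = 0
s5 = OR(b, s4) = OR(0, 0) = 0
s6 = NOT(s5) = NOT 0 = 1
So s6 = 1 as required.

a=1, b=0, c=0, d=1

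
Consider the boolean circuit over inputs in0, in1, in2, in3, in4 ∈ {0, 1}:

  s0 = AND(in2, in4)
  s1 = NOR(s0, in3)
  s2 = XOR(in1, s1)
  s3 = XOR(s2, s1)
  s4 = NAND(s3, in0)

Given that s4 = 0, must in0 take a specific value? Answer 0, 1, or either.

s4 = NAND(s3, in0) must be 0, so both s3 = 1 and in0 = 1.
s3 = XOR(s2, s1) must be 1, so s2 and s1 differ.
Every assignment with s4 = 0 has in0 = 1; there are 8 such assignment(s).

1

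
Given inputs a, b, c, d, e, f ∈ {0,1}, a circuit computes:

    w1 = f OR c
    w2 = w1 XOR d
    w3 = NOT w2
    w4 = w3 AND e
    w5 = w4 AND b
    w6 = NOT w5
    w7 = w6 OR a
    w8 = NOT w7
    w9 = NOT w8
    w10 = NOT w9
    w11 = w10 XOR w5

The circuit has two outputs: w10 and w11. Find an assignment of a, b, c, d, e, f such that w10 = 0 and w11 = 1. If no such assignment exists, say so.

a=1, b=1, c=1, d=1, e=1, f=1

Check with a=1, b=1, c=1, d=1, e=1, f=1:
w1 = f OR c = 1 OR 1 = 1
w2 = w1 XOR d = 1 XOR 1 = 0
w3 = NOT w2 = NOT 0 = 1
w4 = w3 AND e = 1 AND 1 = 1
w5 = w4 AND b = 1 AND 1 = 1
w6 = NOT w5 = NOT 1 = 0
w7 = w6 OR a = 0 OR 1 = 1
w8 = NOT w7 = NOT 1 = 0
w9 = NOT w8 = NOT 0 = 1
w10 = NOT w9 = NOT 1 = 0
w11 = w10 XOR w5 = 0 XOR 1 = 1
So w10 = 0 and w11 = 1.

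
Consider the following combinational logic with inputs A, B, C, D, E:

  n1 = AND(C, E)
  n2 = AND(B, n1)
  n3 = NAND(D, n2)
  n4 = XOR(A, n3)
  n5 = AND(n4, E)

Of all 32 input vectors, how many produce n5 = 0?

n5 = AND(n4, E) must be 0, so at least one of n4, E is 0.
Enumerating the 32 input combinations, 24 give n5 = 0 and 8 give n5 = 1.

24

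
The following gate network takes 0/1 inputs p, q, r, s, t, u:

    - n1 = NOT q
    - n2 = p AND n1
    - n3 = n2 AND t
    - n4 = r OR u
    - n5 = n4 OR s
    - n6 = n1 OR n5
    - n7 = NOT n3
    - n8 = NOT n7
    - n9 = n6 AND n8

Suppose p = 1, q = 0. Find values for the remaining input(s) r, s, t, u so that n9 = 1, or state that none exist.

r=1 s=1 t=1 u=0

Check with p = 1, q = 0 and r=1, s=1, t=1, u=0:
n1 = NOT q = NOT 0 = 1
n2 = p AND n1 = 1 AND 1 = 1
n3 = n2 AND t = 1 AND 1 = 1
n4 = r OR u = 1 OR 0 = 1
n5 = n4 OR s = 1 OR 1 = 1
n6 = n1 OR n5 = 1 OR 1 = 1
n7 = NOT n3 = NOT 1 = 0
n8 = NOT n7 = NOT 0 = 1
n9 = n6 AND n8 = 1 AND 1 = 1
So n9 = 1.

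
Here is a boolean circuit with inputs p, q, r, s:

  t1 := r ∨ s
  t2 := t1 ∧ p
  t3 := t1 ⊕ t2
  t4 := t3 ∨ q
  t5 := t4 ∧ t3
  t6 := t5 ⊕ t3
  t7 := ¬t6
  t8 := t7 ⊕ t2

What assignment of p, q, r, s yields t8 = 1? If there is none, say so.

t8 = t7 ⊕ t2 must be 1, so t7 and t2 differ.
Check with p=0 q=1 r=0 s=0:
t1 = r ∨ s = 0 ∨ 0 = 0
t2 = t1 ∧ p = 0 ∧ 0 = 0
t3 = t1 ⊕ t2 = 0 ⊕ 0 = 0
t4 = t3 ∨ q = 0 ∨ 1 = 1
t5 = t4 ∧ t3 = 1 ∧ 0 = 0
t6 = t5 ⊕ t3 = 0 ⊕ 0 = 0
t7 = ¬t6 = ¬0 = 1
t8 = t7 ⊕ t2 = 1 ⊕ 0 = 1
So t8 = 1 as required.

p=0 q=1 r=0 s=0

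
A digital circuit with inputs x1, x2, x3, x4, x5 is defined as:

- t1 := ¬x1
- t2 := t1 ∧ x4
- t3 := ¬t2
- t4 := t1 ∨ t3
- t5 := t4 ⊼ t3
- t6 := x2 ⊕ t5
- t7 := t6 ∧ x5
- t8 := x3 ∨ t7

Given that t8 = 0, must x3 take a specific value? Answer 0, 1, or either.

0

t8 = x3 ∨ t7 must be 0, so both x3 = 0 and t7 = 0.
t7 = t6 ∧ x5 must be 0, so at least one of t6, x5 is 0.
Every assignment with t8 = 0 has x3 = 0; there are 12 such assignment(s).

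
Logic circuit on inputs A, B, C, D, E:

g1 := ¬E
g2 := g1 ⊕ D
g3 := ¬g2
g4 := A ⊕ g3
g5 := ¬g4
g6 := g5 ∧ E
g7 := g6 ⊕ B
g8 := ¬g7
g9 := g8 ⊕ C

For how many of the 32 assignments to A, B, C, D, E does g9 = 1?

g9 = g8 ⊕ C must be 1, so g8 and C differ.
Enumerating the 32 input combinations, 16 give g9 = 1 and 16 give g9 = 0.

16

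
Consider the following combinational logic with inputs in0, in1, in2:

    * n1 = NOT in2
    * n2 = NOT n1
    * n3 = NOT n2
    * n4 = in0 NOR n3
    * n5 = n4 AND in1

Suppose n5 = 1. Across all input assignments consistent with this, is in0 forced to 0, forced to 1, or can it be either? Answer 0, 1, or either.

0

n5 = n4 AND in1 must be 1, so both n4 = 1 and in1 = 1.
n4 = in0 NOR n3 must be 1, so both in0 = 0 and n3 = 0.
n3 = NOT n2 must be 0, so n2 = 1.
Every assignment with n5 = 1 has in0 = 0; there are 1 such assignment(s).
  in0=0, in1=1, in2=1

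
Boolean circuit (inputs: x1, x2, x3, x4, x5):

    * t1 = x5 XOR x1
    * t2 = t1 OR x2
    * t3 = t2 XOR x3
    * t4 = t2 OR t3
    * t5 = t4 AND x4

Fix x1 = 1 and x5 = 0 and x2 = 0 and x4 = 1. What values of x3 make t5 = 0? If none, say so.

With x1 = 1 and x5 = 0 and x2 = 0 and x4 = 1 fixed, none of the 2 settings of x3 give t5 = 0.
For example, with x3=0:
t1 = x5 XOR x1 = 0 XOR 1 = 1
t2 = t1 OR x2 = 1 OR 0 = 1
t3 = t2 XOR x3 = 1 XOR 0 = 1
t4 = t2 OR t3 = 1 OR 1 = 1
t5 = t4 AND x4 = 1 AND 1 = 1
giving t5 = 1 ≠ 0.

no solution exists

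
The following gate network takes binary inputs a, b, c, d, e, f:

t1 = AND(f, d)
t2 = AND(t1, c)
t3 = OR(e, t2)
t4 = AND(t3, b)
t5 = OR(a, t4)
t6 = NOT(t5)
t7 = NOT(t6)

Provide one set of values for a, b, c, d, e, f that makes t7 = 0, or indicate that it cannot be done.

t7 = NOT(t6) must be 0, so t6 = 1.
t6 = NOT(t5) must be 1, so t5 = 0.
t5 = OR(a, t4) must be 0, so both a = 0 and t4 = 0.
Check with a=0, b=0, c=0, d=0, e=0, f=1:
t1 = AND(f, d) = AND(1, 0) = 0
t2 = AND(t1, c) = AND(0, 0) = 0
t3 = OR(e, t2) = OR(0, 0) = 0
t4 = AND(t3, b) = AND(0, 0) = 0
t5 = OR(a, t4) = OR(0, 0) = 0
t6 = NOT(t5) = NOT 0 = 1
t7 = NOT(t6) = NOT 1 = 0
So t7 = 0 as required.

a=0, b=0, c=0, d=0, e=0, f=1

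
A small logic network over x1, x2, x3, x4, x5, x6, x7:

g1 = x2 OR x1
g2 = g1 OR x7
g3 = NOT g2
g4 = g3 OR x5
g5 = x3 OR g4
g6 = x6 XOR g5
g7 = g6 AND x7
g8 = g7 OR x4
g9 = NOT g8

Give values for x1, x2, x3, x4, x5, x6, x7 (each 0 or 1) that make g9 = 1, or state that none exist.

g9 = NOT g8 must be 1, so g8 = 0.
g8 = g7 OR x4 must be 0, so both g7 = 0 and x4 = 0.
Check with x1=1 x2=1 x3=1 x4=0 x5=1 x6=0 x7=0:
g1 = x2 OR x1 = 1 OR 1 = 1
g2 = g1 OR x7 = 1 OR 0 = 1
g3 = NOT g2 = NOT 1 = 0
g4 = g3 OR x5 = 0 OR 1 = 1
g5 = x3 OR g4 = 1 OR 1 = 1
g6 = x6 XOR g5 = 0 XOR 1 = 1
g7 = g6 AND x7 = 1 AND 0 = 0
g8 = g7 OR x4 = 0 OR 0 = 0
g9 = NOT g8 = NOT 0 = 1
So g9 = 1 as required.

x1=1 x2=1 x3=1 x4=0 x5=1 x6=0 x7=0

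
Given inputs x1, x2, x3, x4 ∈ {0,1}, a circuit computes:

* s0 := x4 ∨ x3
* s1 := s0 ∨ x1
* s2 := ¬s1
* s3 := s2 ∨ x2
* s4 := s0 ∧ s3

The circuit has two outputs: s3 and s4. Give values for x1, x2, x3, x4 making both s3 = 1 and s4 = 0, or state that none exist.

Check with x1=0, x2=0, x3=0, x4=0:
s0 = x4 ∨ x3 = 0 ∨ 0 = 0
s1 = s0 ∨ x1 = 0 ∨ 0 = 0
s2 = ¬s1 = ¬0 = 1
s3 = s2 ∨ x2 = 1 ∨ 0 = 1
s4 = s0 ∧ s3 = 0 ∧ 1 = 0
So s3 = 1 and s4 = 0.

x1=0, x2=0, x3=0, x4=0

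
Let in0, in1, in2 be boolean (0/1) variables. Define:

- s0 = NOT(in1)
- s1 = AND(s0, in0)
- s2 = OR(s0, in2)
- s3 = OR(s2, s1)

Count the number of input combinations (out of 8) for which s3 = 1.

s3 = OR(s2, s1) must be 1, so at least one of s2, s1 is 1.
Satisfying assignments:
  in0=0, in1=0, in2=0
  in0=0, in1=0, in2=1
  in0=0, in1=1, in2=1
  in0=1, in1=0, in2=0
  in0=1, in1=0, in2=1
  in0=1, in1=1, in2=1

6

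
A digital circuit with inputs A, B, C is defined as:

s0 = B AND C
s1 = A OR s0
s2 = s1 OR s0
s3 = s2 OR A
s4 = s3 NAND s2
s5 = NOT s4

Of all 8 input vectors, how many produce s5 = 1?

s5 = NOT s4 must be 1, so s4 = 0.
s4 = s3 NAND s2 must be 0, so both s3 = 1 and s2 = 1.
Satisfying assignments:
  A=0, B=1, C=1
  A=1, B=0, C=0
  A=1, B=0, C=1
  A=1, B=1, C=0
  A=1, B=1, C=1

5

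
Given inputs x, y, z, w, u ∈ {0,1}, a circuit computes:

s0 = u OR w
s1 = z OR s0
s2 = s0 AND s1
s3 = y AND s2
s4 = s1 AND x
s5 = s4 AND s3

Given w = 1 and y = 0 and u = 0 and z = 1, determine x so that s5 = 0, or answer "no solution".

x=1

s5 = s4 AND s3 must be 0, so at least one of s4, s3 is 0.
Check with w = 1 and y = 0 and u = 0 and z = 1 and x=1:
s0 = u OR w = 0 OR 1 = 1
s1 = z OR s0 = 1 OR 1 = 1
s2 = s0 AND s1 = 1 AND 1 = 1
s3 = y AND s2 = 0 AND 1 = 0
s4 = s1 AND x = 1 AND 1 = 1
s5 = s4 AND s3 = 1 AND 0 = 0
So s5 = 0.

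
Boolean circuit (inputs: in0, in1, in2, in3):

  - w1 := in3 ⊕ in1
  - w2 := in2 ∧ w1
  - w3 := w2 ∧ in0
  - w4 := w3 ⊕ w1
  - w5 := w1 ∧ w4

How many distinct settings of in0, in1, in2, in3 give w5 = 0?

w5 = w1 ∧ w4 must be 0, so at least one of w1, w4 is 0.
Enumerating the 16 input combinations, 10 give w5 = 0 and 6 give w5 = 1.

10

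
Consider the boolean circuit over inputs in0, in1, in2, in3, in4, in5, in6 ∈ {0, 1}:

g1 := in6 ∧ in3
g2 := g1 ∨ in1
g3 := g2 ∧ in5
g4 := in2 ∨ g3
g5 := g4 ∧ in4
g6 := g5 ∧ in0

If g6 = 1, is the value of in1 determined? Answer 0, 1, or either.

either

Both values of in1 occur among assignments with g6 = 1:
  in1=0: in0=1, in1=0, in2=0, in3=1, in4=1, in5=1, in6=1
  in1=1: in0=1, in1=1, in2=0, in3=0, in4=1, in5=1, in6=0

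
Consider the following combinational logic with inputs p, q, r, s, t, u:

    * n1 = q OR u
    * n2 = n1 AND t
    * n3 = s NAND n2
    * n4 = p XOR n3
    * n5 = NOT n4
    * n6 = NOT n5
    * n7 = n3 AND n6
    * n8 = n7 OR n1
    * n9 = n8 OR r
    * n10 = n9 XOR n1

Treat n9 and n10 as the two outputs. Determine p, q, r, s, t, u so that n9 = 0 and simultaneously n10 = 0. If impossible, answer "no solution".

p=1, q=0, r=0, s=1, t=1, u=0

Check with p=1, q=0, r=0, s=1, t=1, u=0:
n1 = q OR u = 0 OR 0 = 0
n2 = n1 AND t = 0 AND 1 = 0
n3 = s NAND n2 = 1 NAND 0 = 1
n4 = p XOR n3 = 1 XOR 1 = 0
n5 = NOT n4 = NOT 0 = 1
n6 = NOT n5 = NOT 1 = 0
n7 = n3 AND n6 = 1 AND 0 = 0
n8 = n7 OR n1 = 0 OR 0 = 0
n9 = n8 OR r = 0 OR 0 = 0
n10 = n9 XOR n1 = 0 XOR 0 = 0
So n9 = 0 and n10 = 0.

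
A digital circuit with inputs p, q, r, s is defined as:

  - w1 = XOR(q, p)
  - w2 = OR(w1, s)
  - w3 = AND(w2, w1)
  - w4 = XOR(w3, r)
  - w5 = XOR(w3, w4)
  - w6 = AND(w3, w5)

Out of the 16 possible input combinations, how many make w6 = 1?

4

w6 = AND(w3, w5) must be 1, so both w3 = 1 and w5 = 1.
w3 = AND(w2, w1) must be 1, so both w2 = 1 and w1 = 1.
w5 = XOR(w3, w4) must be 1, so w3 and w4 differ.
Enumerating the 16 input combinations, 4 give w6 = 1 and 12 give w6 = 0.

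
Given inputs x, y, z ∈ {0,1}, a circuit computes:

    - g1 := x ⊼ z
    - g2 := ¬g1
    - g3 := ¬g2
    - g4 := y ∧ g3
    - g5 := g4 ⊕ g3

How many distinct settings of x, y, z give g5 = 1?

g5 = g4 ⊕ g3 must be 1, so g4 and g3 differ.
Enumerating the 8 input combinations, 3 give g5 = 1 and 5 give g5 = 0.

3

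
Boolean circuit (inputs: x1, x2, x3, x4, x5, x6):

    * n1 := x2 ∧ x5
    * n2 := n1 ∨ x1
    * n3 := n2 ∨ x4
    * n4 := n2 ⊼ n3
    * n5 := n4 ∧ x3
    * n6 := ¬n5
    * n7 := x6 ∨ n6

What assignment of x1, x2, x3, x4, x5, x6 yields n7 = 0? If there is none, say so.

x1=0 x2=1 x3=1 x4=1 x5=0 x6=0

n7 = x6 ∨ n6 must be 0, so both x6 = 0 and n6 = 0.
n6 = ¬n5 must be 0, so n5 = 1.
Check with x1=0 x2=1 x3=1 x4=1 x5=0 x6=0:
n1 = x2 ∧ x5 = 1 ∧ 0 = 0
n2 = n1 ∨ x1 = 0 ∨ 0 = 0
n3 = n2 ∨ x4 = 0 ∨ 1 = 1
n4 = n2 ⊼ n3 = 0 ⊼ 1 = 1
n5 = n4 ∧ x3 = 1 ∧ 1 = 1
n6 = ¬n5 = ¬1 = 0
n7 = x6 ∨ n6 = 0 ∨ 0 = 0
So n7 = 0 as required.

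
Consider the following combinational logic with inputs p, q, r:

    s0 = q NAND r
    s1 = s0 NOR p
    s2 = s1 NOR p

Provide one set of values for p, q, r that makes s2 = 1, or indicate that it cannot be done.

s2 = s1 NOR p must be 1, so both s1 = 0 and p = 0.
s1 = s0 NOR p must be 0, so at least one of s0, p is 1.
Check with p=0, q=0, r=1:
s0 = q NAND r = 0 NAND 1 = 1
s1 = s0 NOR p = 1 NOR 0 = 0
s2 = s1 NOR p = 0 NOR 0 = 1
So s2 = 1 as required.

p=0, q=0, r=1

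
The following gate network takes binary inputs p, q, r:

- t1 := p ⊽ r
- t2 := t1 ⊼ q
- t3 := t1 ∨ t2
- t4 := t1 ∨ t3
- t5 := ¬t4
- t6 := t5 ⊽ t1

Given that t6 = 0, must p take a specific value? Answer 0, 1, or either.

0

t6 = t5 ⊽ t1 must be 0, so at least one of t5, t1 is 1.
Every assignment with t6 = 0 has p = 0; there are 2 such assignment(s).
  p=0, q=0, r=0
  p=0, q=1, r=0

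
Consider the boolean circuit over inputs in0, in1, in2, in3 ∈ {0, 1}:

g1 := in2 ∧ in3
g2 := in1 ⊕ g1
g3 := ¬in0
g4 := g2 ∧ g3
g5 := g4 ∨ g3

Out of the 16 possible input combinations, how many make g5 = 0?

8

g5 = g4 ∨ g3 must be 0, so both g4 = 0 and g3 = 0.
g4 = g2 ∧ g3 must be 0, so at least one of g2, g3 is 0.
g3 = ¬in0 must be 0, so in0 = 1.
Enumerating the 16 input combinations, 8 give g5 = 0 and 8 give g5 = 1.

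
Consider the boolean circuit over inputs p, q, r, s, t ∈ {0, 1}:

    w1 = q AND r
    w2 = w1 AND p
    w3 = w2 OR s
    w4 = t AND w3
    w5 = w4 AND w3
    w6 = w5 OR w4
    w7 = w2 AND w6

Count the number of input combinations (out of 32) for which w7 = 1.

2

w7 = w2 AND w6 must be 1, so both w2 = 1 and w6 = 1.
w2 = w1 AND p must be 1, so both w1 = 1 and p = 1.
Satisfying assignments:
  p=1, q=1, r=1, s=0, t=1
  p=1, q=1, r=1, s=1, t=1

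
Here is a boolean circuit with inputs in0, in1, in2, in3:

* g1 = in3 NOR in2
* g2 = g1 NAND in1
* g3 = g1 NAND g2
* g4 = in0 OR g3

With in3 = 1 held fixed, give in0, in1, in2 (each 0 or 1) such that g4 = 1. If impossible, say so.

g4 = in0 OR g3 must be 1, so at least one of in0, g3 is 1.
Check with in3 = 1 and in0=1, in1=1, in2=1:
g1 = in3 NOR in2 = 1 NOR 1 = 0
g2 = g1 NAND in1 = 0 NAND 1 = 1
g3 = g1 NAND g2 = 0 NAND 1 = 1
g4 = in0 OR g3 = 1 OR 1 = 1
So g4 = 1.

in0=1, in1=1, in2=1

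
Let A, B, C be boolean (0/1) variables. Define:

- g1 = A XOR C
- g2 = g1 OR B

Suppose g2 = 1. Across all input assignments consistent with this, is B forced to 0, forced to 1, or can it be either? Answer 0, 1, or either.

either

Both values of B occur among assignments with g2 = 1:
  B=0: A=0, B=0, C=1
  B=1: A=0, B=1, C=0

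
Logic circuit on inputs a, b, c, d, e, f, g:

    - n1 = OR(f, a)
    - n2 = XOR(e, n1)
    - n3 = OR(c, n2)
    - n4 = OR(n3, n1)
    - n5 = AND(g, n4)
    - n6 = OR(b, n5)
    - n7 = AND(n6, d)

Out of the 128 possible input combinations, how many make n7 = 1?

n7 = AND(n6, d) must be 1, so both n6 = 1 and d = 1.
n6 = OR(b, n5) must be 1, so at least one of b, n5 is 1.
Enumerating the 128 input combinations, 47 give n7 = 1 and 81 give n7 = 0.

47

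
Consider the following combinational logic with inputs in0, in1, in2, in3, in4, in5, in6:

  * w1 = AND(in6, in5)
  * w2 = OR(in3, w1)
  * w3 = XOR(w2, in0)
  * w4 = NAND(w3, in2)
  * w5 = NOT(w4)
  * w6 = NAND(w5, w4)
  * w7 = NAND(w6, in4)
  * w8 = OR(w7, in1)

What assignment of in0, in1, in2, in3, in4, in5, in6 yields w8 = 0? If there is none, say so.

Check with in0=1, in1=0, in2=0, in3=0, in4=1, in5=0, in6=0:
w1 = AND(in6, in5) = AND(0, 0) = 0
w2 = OR(in3, w1) = OR(0, 0) = 0
w3 = XOR(w2, in0) = XOR(0, 1) = 1
w4 = NAND(w3, in2) = NAND(1, 0) = 1
w5 = NOT(w4) = NOT 1 = 0
w6 = NAND(w5, w4) = NAND(0, 1) = 1
w7 = NAND(w6, in4) = NAND(1, 1) = 0
w8 = OR(w7, in1) = OR(0, 0) = 0
So w8 = 0 as required.

in0=1, in1=0, in2=0, in3=0, in4=1, in5=0, in6=0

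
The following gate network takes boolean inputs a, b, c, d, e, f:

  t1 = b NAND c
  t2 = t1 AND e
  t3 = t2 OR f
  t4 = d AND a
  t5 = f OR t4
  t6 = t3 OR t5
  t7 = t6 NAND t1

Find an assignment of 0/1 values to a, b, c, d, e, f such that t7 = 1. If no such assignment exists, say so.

t7 = t6 NAND t1 must be 1, so at least one of t6, t1 is 0.
Check with a=0, b=1, c=1, d=1, e=0, f=1:
t1 = b NAND c = 1 NAND 1 = 0
t2 = t1 AND e = 0 AND 0 = 0
t3 = t2 OR f = 0 OR 1 = 1
t4 = d AND a = 1 AND 0 = 0
t5 = f OR t4 = 1 OR 0 = 1
t6 = t3 OR t5 = 1 OR 1 = 1
t7 = t6 NAND t1 = 1 NAND 0 = 1
So t7 = 1 as required.

a=0, b=1, c=1, d=1, e=0, f=1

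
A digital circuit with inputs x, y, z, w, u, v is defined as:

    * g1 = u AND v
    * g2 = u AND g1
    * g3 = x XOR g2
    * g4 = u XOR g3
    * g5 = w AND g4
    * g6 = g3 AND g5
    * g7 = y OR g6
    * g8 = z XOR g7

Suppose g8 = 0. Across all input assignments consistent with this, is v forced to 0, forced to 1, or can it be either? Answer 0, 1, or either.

either

Both values of v occur among assignments with g8 = 0:
  v=0: x=0, y=0, z=0, w=0, u=0, v=0
  v=1: x=0, y=0, z=0, w=0, u=0, v=1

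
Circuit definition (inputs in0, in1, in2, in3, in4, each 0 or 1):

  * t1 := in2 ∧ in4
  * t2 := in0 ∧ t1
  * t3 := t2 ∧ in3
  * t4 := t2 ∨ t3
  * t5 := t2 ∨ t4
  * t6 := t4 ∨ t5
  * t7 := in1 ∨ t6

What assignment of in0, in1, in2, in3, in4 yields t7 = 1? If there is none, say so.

in0=0 in1=1 in2=0 in3=0 in4=0

t7 = in1 ∨ t6 must be 1, so at least one of in1, t6 is 1.
Check with in0=0 in1=1 in2=0 in3=0 in4=0:
t1 = in2 ∧ in4 = 0 ∧ 0 = 0
t2 = in0 ∧ t1 = 0 ∧ 0 = 0
t3 = t2 ∧ in3 = 0 ∧ 0 = 0
t4 = t2 ∨ t3 = 0 ∨ 0 = 0
t5 = t2 ∨ t4 = 0 ∨ 0 = 0
t6 = t4 ∨ t5 = 0 ∨ 0 = 0
t7 = in1 ∨ t6 = 1 ∨ 0 = 1
So t7 = 1 as required.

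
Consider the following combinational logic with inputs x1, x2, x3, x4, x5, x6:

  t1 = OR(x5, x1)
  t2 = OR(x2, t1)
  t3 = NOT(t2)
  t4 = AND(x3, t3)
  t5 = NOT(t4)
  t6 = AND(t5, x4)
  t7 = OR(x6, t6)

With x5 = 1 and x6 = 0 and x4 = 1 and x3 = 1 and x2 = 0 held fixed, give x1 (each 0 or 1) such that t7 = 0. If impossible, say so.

With x5 = 1 and x6 = 0 and x4 = 1 and x3 = 1 and x2 = 0 fixed, none of the 2 settings of x1 give t7 = 0.
For example, with x1=0:
t1 = OR(x5, x1) = OR(1, 0) = 1
t2 = OR(x2, t1) = OR(0, 1) = 1
t3 = NOT(t2) = NOT 1 = 0
t4 = AND(x3, t3) = AND(1, 0) = 0
t5 = NOT(t4) = NOT 0 = 1
t6 = AND(t5, x4) = AND(1, 1) = 1
t7 = OR(x6, t6) = OR(0, 1) = 1
giving t7 = 1 ≠ 0.

no solution exists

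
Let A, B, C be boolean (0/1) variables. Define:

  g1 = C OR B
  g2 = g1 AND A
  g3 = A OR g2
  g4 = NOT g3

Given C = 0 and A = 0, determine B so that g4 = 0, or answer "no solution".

With C = 0 and A = 0 fixed, none of the 2 settings of B give g4 = 0.
For example, with B=1:
g1 = C OR B = 0 OR 1 = 1
g2 = g1 AND A = 1 AND 0 = 0
g3 = A OR g2 = 0 OR 0 = 0
g4 = NOT g3 = NOT 0 = 1
giving g4 = 1 ≠ 0.

no solution exists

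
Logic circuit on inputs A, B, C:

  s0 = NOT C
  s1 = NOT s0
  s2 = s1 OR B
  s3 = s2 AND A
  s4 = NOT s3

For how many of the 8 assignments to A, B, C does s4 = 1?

5

s4 = NOT s3 must be 1, so s3 = 0.
Enumerating the 8 input combinations, 5 give s4 = 1 and 3 give s4 = 0.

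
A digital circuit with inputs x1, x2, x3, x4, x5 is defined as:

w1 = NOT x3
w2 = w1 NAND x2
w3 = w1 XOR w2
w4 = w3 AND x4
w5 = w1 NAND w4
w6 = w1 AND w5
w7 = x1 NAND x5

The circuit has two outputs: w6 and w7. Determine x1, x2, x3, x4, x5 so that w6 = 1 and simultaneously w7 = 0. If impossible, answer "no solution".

x1=1, x2=0, x3=0, x4=0, x5=1

Check with x1=1, x2=0, x3=0, x4=0, x5=1:
w1 = NOT x3 = NOT 0 = 1
w2 = w1 NAND x2 = 1 NAND 0 = 1
w3 = w1 XOR w2 = 1 XOR 1 = 0
w4 = w3 AND x4 = 0 AND 0 = 0
w5 = w1 NAND w4 = 1 NAND 0 = 1
w6 = w1 AND w5 = 1 AND 1 = 1
w7 = x1 NAND x5 = 1 NAND 1 = 0
So w6 = 1 and w7 = 0.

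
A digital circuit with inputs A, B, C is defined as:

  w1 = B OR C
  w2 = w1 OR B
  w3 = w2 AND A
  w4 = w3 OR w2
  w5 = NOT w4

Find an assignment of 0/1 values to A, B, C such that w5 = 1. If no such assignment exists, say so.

w5 = NOT w4 must be 1, so w4 = 0.
w4 = w3 OR w2 must be 0, so both w3 = 0 and w2 = 0.
w3 = w2 AND A must be 0, so at least one of w2, A is 0.
Check with A=1, B=0, C=0:
w1 = B OR C = 0 OR 0 = 0
w2 = w1 OR B = 0 OR 0 = 0
w3 = w2 AND A = 0 AND 1 = 0
w4 = w3 OR w2 = 0 OR 0 = 0
w5 = NOT w4 = NOT 0 = 1
So w5 = 1 as required.

A=1, B=0, C=0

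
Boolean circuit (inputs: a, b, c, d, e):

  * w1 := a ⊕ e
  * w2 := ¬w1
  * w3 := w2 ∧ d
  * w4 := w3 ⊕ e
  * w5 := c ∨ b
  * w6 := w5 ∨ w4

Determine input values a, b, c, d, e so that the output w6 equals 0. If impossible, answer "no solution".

w6 = w5 ∨ w4 must be 0, so both w5 = 0 and w4 = 0.
Check with a=1, b=0, c=0, d=1, e=1:
w1 = a ⊕ e = 1 ⊕ 1 = 0
w2 = ¬w1 = ¬0 = 1
w3 = w2 ∧ d = 1 ∧ 1 = 1
w4 = w3 ⊕ e = 1 ⊕ 1 = 0
w5 = c ∨ b = 0 ∨ 0 = 0
w6 = w5 ∨ w4 = 0 ∨ 0 = 0
So w6 = 0 as required.

a=1, b=0, c=0, d=1, e=1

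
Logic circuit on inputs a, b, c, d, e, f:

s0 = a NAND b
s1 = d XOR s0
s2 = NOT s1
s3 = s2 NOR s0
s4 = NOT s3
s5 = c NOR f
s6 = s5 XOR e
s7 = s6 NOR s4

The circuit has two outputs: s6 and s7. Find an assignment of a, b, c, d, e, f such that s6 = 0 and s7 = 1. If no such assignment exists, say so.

Check with a=1, b=1, c=0, d=1, e=0, f=1:
s0 = a NAND b = 1 NAND 1 = 0
s1 = d XOR s0 = 1 XOR 0 = 1
s2 = NOT s1 = NOT 1 = 0
s3 = s2 NOR s0 = 0 NOR 0 = 1
s4 = NOT s3 = NOT 1 = 0
s5 = c NOR f = 0 NOR 1 = 0
s6 = s5 XOR e = 0 XOR 0 = 0
s7 = s6 NOR s4 = 0 NOR 0 = 1
So s6 = 0 and s7 = 1.

a=1, b=1, c=0, d=1, e=0, f=1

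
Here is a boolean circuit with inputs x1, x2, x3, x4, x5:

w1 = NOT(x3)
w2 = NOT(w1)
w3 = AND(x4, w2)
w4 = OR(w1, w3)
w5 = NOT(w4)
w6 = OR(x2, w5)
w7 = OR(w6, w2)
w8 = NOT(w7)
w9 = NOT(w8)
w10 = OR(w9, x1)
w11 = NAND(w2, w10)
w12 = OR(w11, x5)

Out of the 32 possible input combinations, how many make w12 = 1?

24

w12 = OR(w11, x5) must be 1, so at least one of w11, x5 is 1.
Enumerating the 32 input combinations, 24 give w12 = 1 and 8 give w12 = 0.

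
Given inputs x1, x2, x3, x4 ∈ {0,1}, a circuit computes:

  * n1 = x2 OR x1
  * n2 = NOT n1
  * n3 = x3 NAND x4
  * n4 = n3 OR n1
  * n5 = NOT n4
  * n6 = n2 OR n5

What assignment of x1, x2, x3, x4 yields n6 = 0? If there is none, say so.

x1=1, x2=1, x3=0, x4=1

n6 = n2 OR n5 must be 0, so both n2 = 0 and n5 = 0.
n2 = NOT n1 must be 0, so n1 = 1.
n5 = NOT n4 must be 0, so n4 = 1.
Check with x1=1, x2=1, x3=0, x4=1:
n1 = x2 OR x1 = 1 OR 1 = 1
n2 = NOT n1 = NOT 1 = 0
n3 = x3 NAND x4 = 0 NAND 1 = 1
n4 = n3 OR n1 = 1 OR 1 = 1
n5 = NOT n4 = NOT 1 = 0
n6 = n2 OR n5 = 0 OR 0 = 0
So n6 = 0 as required.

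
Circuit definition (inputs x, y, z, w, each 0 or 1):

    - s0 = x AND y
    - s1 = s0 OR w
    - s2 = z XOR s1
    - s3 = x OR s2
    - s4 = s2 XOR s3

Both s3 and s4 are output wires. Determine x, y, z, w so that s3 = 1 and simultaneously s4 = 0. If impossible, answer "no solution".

Check with x=0, y=0, z=1, w=0:
s0 = x AND y = 0 AND 0 = 0
s1 = s0 OR w = 0 OR 0 = 0
s2 = z XOR s1 = 1 XOR 0 = 1
s3 = x OR s2 = 0 OR 1 = 1
s4 = s2 XOR s3 = 1 XOR 1 = 0
So s3 = 1 and s4 = 0.

x=0, y=0, z=1, w=0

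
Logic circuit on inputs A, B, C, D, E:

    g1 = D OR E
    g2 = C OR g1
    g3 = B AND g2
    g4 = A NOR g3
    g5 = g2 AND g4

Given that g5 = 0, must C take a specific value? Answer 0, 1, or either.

Both values of C occur among assignments with g5 = 0:
  C=0: A=0, B=0, C=0, D=0, E=0
  C=1: A=0, B=1, C=1, D=0, E=0

either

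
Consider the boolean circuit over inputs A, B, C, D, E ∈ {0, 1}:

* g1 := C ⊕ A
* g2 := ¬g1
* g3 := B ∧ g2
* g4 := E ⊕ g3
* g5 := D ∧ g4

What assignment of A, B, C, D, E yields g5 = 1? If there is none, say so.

A=1 B=0 C=1 D=1 E=1

g5 = D ∧ g4 must be 1, so both D = 1 and g4 = 1.
g4 = E ⊕ g3 must be 1, so E and g3 differ.
Check with A=1 B=0 C=1 D=1 E=1:
g1 = C ⊕ A = 1 ⊕ 1 = 0
g2 = ¬g1 = ¬0 = 1
g3 = B ∧ g2 = 0 ∧ 1 = 0
g4 = E ⊕ g3 = 1 ⊕ 0 = 1
g5 = D ∧ g4 = 1 ∧ 1 = 1
So g5 = 1 as required.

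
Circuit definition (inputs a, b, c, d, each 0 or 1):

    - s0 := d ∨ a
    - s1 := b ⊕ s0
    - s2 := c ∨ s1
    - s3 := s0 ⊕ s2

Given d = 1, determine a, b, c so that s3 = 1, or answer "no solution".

s3 = s0 ⊕ s2 must be 1, so s0 and s2 differ.
Check with d = 1 and a=1, b=1, c=0:
s0 = d ∨ a = 1 ∨ 1 = 1
s1 = b ⊕ s0 = 1 ⊕ 1 = 0
s2 = c ∨ s1 = 0 ∨ 0 = 0
s3 = s0 ⊕ s2 = 1 ⊕ 0 = 1
So s3 = 1.

a=1, b=1, c=0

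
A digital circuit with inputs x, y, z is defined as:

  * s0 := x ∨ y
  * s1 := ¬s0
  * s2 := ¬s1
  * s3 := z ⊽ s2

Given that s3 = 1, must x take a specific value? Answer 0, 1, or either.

0

s3 = z ⊽ s2 must be 1, so both z = 0 and s2 = 0.
s2 = ¬s1 must be 0, so s1 = 1.
s1 = ¬s0 must be 1, so s0 = 0.
Every assignment with s3 = 1 has x = 0; there are 1 such assignment(s).
  x=0, y=0, z=0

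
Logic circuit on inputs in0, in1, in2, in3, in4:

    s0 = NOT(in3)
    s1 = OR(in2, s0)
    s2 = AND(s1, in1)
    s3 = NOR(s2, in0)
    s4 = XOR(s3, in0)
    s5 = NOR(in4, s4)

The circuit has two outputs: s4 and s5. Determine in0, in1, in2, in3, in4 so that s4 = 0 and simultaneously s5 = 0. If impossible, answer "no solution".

in0=0 in1=1 in2=0 in3=0 in4=1

Check with in0=0 in1=1 in2=0 in3=0 in4=1:
s0 = NOT(in3) = NOT 0 = 1
s1 = OR(in2, s0) = OR(0, 1) = 1
s2 = AND(s1, in1) = AND(1, 1) = 1
s3 = NOR(s2, in0) = NOR(1, 0) = 0
s4 = XOR(s3, in0) = XOR(0, 0) = 0
s5 = NOR(in4, s4) = NOR(1, 0) = 0
So s4 = 0 and s5 = 0.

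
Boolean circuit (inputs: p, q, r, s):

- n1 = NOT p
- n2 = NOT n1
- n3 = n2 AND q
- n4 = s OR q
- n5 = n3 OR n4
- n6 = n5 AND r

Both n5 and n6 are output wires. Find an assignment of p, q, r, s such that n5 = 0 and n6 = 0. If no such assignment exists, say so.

Check with p=1, q=0, r=1, s=0:
n1 = NOT p = NOT 1 = 0
n2 = NOT n1 = NOT 0 = 1
n3 = n2 AND q = 1 AND 0 = 0
n4 = s OR q = 0 OR 0 = 0
n5 = n3 OR n4 = 0 OR 0 = 0
n6 = n5 AND r = 0 AND 1 = 0
So n5 = 0 and n6 = 0.

p=1, q=0, r=1, s=0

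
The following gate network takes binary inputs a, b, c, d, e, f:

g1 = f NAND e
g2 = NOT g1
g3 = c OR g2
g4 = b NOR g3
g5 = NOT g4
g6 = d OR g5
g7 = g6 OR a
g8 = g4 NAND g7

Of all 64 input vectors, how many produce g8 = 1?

g8 = g4 NAND g7 must be 1, so at least one of g4, g7 is 0.
Enumerating the 64 input combinations, 55 give g8 = 1 and 9 give g8 = 0.

55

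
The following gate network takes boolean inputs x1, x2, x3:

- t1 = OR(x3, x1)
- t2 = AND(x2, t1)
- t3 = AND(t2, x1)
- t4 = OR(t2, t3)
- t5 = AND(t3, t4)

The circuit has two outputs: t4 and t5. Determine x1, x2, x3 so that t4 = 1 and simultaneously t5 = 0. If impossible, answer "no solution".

x1=0 x2=1 x3=1

Check with x1=0 x2=1 x3=1:
t1 = OR(x3, x1) = OR(1, 0) = 1
t2 = AND(x2, t1) = AND(1, 1) = 1
t3 = AND(t2, x1) = AND(1, 0) = 0
t4 = OR(t2, t3) = OR(1, 0) = 1
t5 = AND(t3, t4) = AND(0, 1) = 0
So t4 = 1 and t5 = 0.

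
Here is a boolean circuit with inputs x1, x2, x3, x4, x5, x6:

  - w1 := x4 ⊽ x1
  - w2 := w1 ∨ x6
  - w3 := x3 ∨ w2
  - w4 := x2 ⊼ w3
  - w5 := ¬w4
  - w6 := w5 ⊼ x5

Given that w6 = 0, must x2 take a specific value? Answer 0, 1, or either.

w6 = w5 ⊼ x5 must be 0, so both w5 = 1 and x5 = 1.
Every assignment with w6 = 0 has x2 = 1; there are 13 such assignment(s).

1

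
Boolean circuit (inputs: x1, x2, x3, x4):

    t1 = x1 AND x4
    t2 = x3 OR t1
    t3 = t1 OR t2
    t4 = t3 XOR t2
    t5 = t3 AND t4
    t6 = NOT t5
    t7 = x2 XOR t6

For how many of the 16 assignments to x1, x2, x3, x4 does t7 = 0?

t7 = x2 XOR t6 must be 0, so x2 and t6 are equal.
Enumerating the 16 input combinations, 8 give t7 = 0 and 8 give t7 = 1.

8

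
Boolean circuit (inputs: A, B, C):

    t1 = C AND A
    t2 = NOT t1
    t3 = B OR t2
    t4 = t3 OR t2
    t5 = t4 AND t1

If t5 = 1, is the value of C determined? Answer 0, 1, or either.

1

t5 = t4 AND t1 must be 1, so both t4 = 1 and t1 = 1.
t4 = t3 OR t2 must be 1, so at least one of t3, t2 is 1.
t1 = C AND A must be 1, so both C = 1 and A = 1.
Every assignment with t5 = 1 has C = 1; there are 1 such assignment(s).
  A=1, B=1, C=1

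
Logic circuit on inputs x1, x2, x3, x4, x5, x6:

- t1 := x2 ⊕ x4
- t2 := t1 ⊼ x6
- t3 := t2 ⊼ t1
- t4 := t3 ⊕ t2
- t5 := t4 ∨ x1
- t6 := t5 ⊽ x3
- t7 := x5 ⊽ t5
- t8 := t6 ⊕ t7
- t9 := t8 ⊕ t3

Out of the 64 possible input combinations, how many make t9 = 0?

24

t9 = t8 ⊕ t3 must be 0, so t8 and t3 are equal.
Enumerating the 64 input combinations, 24 give t9 = 0 and 40 give t9 = 1.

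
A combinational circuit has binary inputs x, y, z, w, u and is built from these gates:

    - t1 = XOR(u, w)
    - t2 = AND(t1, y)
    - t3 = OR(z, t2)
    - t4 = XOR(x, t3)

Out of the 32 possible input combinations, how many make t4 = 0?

16

t4 = XOR(x, t3) must be 0, so x and t3 are equal.
Enumerating the 32 input combinations, 16 give t4 = 0 and 16 give t4 = 1.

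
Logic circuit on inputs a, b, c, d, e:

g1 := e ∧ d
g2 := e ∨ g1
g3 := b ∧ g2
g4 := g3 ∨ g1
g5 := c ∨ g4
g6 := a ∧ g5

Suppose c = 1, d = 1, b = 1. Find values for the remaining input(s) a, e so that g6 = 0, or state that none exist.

g6 = a ∧ g5 must be 0, so at least one of a, g5 is 0.
Check with c = 1, d = 1, b = 1 and a=0, e=0:
g1 = e ∧ d = 0 ∧ 1 = 0
g2 = e ∨ g1 = 0 ∨ 0 = 0
g3 = b ∧ g2 = 1 ∧ 0 = 0
g4 = g3 ∨ g1 = 0 ∨ 0 = 0
g5 = c ∨ g4 = 1 ∨ 0 = 1
g6 = a ∧ g5 = 0 ∧ 1 = 0
So g6 = 0.

a=0, e=0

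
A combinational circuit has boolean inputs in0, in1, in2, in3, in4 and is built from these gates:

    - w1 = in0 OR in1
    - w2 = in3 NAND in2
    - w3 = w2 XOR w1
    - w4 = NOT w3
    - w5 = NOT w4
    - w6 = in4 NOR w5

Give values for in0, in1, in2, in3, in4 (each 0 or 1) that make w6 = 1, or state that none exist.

Check with in0=1, in1=0, in2=1, in3=0, in4=0:
w1 = in0 OR in1 = 1 OR 0 = 1
w2 = in3 NAND in2 = 0 NAND 1 = 1
w3 = w2 XOR w1 = 1 XOR 1 = 0
w4 = NOT w3 = NOT 0 = 1
w5 = NOT w4 = NOT 1 = 0
w6 = in4 NOR w5 = 0 NOR 0 = 1
So w6 = 1 as required.

in0=1, in1=0, in2=1, in3=0, in4=0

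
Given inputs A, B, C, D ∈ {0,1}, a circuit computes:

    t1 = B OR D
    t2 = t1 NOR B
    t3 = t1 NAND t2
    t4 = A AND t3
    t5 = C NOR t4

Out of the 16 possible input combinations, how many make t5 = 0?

t5 = C NOR t4 must be 0, so at least one of C, t4 is 1.
Enumerating the 16 input combinations, 12 give t5 = 0 and 4 give t5 = 1.

12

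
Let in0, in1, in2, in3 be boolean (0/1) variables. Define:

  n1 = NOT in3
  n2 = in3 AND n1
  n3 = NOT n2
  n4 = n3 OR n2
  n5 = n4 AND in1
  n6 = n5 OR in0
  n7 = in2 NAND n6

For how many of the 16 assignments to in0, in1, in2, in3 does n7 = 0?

n7 = in2 NAND n6 must be 0, so both in2 = 1 and n6 = 1.
Satisfying assignments:
  in0=0, in1=1, in2=1, in3=0
  in0=0, in1=1, in2=1, in3=1
  in0=1, in1=0, in2=1, in3=0
  in0=1, in1=0, in2=1, in3=1
  in0=1, in1=1, in2=1, in3=0
  in0=1, in1=1, in2=1, in3=1

6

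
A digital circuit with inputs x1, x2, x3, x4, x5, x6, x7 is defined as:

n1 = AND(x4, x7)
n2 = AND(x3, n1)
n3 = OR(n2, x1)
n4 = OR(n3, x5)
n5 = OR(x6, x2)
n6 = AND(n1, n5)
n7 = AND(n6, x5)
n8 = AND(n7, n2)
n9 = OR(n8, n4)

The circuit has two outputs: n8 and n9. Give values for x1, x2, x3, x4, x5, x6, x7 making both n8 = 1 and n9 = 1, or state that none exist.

Check with x1=1 x2=1 x3=1 x4=1 x5=1 x6=0 x7=1:
n1 = AND(x4, x7) = AND(1, 1) = 1
n2 = AND(x3, n1) = AND(1, 1) = 1
n3 = OR(n2, x1) = OR(1, 1) = 1
n4 = OR(n3, x5) = OR(1, 1) = 1
n5 = OR(x6, x2) = OR(0, 1) = 1
n6 = AND(n1, n5) = AND(1, 1) = 1
n7 = AND(n6, x5) = AND(1, 1) = 1
n8 = AND(n7, n2) = AND(1, 1) = 1
n9 = OR(n8, n4) = OR(1, 1) = 1
So n8 = 1 and n9 = 1.

x1=1 x2=1 x3=1 x4=1 x5=1 x6=0 x7=1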